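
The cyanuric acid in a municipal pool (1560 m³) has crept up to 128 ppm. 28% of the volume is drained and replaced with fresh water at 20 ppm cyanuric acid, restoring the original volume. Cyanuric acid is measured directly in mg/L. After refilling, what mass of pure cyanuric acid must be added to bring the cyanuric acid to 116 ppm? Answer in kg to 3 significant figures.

Volume: 1560 m³ = 1,560,000 L.
After draining 28% and refilling: 128 × 0.72 + 20 × 0.28 = 97.76 ppm.
Deficit to target: 116 − 97.76 = 18.24 mg/L.
Mass: 18.24 mg/L × 1,560,000 L = 28,450 g cyanuric acid.

28.5 kg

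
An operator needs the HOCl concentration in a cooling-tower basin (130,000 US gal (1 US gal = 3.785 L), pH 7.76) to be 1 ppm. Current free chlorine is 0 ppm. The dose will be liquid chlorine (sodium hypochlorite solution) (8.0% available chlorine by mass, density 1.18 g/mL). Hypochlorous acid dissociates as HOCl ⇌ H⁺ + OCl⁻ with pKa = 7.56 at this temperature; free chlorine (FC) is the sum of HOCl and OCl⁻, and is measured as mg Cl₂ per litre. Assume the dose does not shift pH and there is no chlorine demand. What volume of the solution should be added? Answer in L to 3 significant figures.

13.5 L

Volume: 130,000 US gal × 3.785 L/gal = 492,050 L.
[OCl⁻]/[HOCl] = 10^(pH − pKa) = 10^(7.76 − 7.56) = 1.585; fraction as HOCl = 1/(1 + 1.585) = 0.3869.
Free chlorine required for 1 ppm HOCl: 1 / 0.3869 = 2.585 ppm.
FC to add: 2.585 − 0 = 2.585 mg/L as Cl₂.
Cl₂ equivalent: 2.585 mg/L × 492,050 L = 1272 g.
Product at 8.0% available Cl: 1272 / 0.08 = 15,900 g.
Volume: 15,900 g ÷ 1.18 g/mL = 13,470 mL.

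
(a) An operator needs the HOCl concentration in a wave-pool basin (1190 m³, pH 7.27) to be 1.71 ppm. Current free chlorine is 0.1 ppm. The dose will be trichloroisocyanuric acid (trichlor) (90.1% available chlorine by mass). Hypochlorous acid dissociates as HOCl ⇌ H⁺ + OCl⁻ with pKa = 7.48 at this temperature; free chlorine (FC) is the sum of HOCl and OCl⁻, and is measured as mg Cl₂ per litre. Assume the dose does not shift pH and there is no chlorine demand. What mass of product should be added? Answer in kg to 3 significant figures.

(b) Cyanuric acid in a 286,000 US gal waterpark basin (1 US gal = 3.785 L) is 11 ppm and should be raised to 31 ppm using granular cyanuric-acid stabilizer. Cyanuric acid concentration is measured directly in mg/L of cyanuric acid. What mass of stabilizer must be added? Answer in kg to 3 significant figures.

(a) Volume: 1190 m³ = 1,190,000 L.
(a) [OCl⁻]/[HOCl] = 10^(pH − pKa) = 10^(7.27 − 7.48) = 0.6166; fraction as HOCl = 1/(1 + 0.6166) = 0.6186.
(a) Free chlorine required for 1.71 ppm HOCl: 1.71 / 0.6186 = 2.764 ppm.
(a) FC to add: 2.764 − 0.1 = 2.664 mg/L as Cl₂.
(a) Cl₂ equivalent: 2.664 mg/L × 1,190,000 L = 3171 g.
(a) Product at 90.1% available Cl: 3171 / 0.901 = 3519 g.

(b) Volume: 286,000 US gal × 3.785 L/gal = 1,082,510 L.
(b) CYA to add: (31 − 11) = 20 mg/L × 1,082,510 L = 21,650 g cyanuric acid.

(a) 3.52 kg; (b) 21.7 kg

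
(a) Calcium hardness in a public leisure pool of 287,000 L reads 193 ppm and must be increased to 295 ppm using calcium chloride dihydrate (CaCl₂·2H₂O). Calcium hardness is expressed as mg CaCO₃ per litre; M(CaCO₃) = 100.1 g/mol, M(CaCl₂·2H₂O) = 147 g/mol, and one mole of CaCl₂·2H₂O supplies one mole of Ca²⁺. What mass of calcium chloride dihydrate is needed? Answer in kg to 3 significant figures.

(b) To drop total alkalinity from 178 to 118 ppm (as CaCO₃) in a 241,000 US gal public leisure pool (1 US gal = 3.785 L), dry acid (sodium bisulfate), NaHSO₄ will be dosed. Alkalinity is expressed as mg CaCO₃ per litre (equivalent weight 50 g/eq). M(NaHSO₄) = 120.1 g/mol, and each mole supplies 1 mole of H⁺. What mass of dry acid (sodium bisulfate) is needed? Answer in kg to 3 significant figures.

(a) Hardness to add: (295 − 193) = 102 mg/L as CaCO₃ × 287,000 L = 29,270 g as CaCO₃.
(a) Moles of Ca²⁺ (1 mol Ca²⁺ ≡ 1 mol CaCO₃): 29,270 / 100.1 g/mol = 292.4 mol.
(a) Mass of CaCl₂·2H₂O: 292.4 × 147 = 42,990 g.

(b) Volume: 241,000 US gal × 3.785 L/gal = 912,185 L.
(b) Alkalinity to neutralize: (178 − 118) = 60 mg/L as CaCO₃ × 912,185 L = 54,730 g as CaCO₃.
(b) Equivalents of H⁺ required: 54,730 ÷ 50 g/eq = 1095 eq = 1095 mol NaHSO₄.
(b) Mass of NaHSO₄: 1095 × 120.1 = 131,500 g.

(a) 43.0 kg; (b) 131 kg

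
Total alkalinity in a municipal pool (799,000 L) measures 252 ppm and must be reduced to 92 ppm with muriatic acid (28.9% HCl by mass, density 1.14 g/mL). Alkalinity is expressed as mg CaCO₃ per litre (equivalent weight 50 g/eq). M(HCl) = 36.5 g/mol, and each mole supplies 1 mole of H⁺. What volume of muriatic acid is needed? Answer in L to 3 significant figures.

283 L

Alkalinity to neutralize: (252 − 92) = 160 mg/L as CaCO₃ × 799,000 L = 127,800 g as CaCO₃.
Equivalents of H⁺ required: 127,800 ÷ 50 g/eq = 2557 eq = 2557 mol HCl.
Mass of HCl: 2557 × 36.5 = 93,320 g.
Mass of 28.9% solution: 93,320 / 0.289 = 322,900 g.
Volume: 322,900 g ÷ 1.14 g/mL = 283,300 mL.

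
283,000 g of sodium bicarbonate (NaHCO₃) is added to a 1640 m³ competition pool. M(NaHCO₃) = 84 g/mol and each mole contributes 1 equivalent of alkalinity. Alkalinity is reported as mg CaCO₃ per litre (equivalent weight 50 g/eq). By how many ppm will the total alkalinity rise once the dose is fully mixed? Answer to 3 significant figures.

103 ppm

Volume: 1640 m³ = 1,640,000 L.
Moles of NaHCO₃: 283,000 g ÷ 84 g/mol = 3369 mol → 3369 eq of alkalinity.
As CaCO₃: 3369 eq × 50 g/eq = 168,500 g.
Rise: 168,500 g / 1,640,000 L × 1000 = 102.7 mg/L.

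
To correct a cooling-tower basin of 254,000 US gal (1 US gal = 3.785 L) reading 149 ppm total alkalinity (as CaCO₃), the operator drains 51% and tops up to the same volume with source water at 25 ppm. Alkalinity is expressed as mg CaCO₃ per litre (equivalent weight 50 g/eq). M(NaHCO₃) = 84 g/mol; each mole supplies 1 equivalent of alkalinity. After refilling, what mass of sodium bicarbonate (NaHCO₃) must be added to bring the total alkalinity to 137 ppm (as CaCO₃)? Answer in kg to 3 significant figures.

Volume: 254,000 US gal × 3.785 L/gal = 961,390 L.
After draining 51% and refilling: 149 × 0.49 + 25 × 0.51 = 85.76 ppm.
Deficit to target: 137 − 85.76 = 51.24 mg/L.
As CaCO₃: 51.24 mg/L × 961,390 L = 49,260 g; ÷ 50 g/eq ÷ 1 = 985.2 mol NaHCO₃.
Mass: 985.2 × 84 = 82,760 g.

82.8 kg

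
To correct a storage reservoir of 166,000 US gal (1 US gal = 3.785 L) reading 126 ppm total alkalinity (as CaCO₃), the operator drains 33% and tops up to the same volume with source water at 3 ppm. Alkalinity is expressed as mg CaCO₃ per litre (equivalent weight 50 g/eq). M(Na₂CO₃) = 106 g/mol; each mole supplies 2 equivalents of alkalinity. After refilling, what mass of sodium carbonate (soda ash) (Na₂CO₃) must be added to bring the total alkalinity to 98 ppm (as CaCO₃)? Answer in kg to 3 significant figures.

8.39 kg

Volume: 166,000 US gal × 3.785 L/gal = 628,310 L.
After draining 33% and refilling: 126 × 0.67 + 3 × 0.33 = 85.41 ppm.
Deficit to target: 98 − 85.41 = 12.59 mg/L.
As CaCO₃: 12.59 mg/L × 628,310 L = 7910 g; ÷ 50 g/eq ÷ 2 = 79.1 mol Na₂CO₃.
Mass: 79.1 × 106 = 8385 g.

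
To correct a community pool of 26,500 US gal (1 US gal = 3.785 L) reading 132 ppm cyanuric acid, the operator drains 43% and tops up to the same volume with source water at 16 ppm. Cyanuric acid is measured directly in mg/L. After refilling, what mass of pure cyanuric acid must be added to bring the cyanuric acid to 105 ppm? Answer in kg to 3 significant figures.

2.29 kg

Volume: 26,500 US gal × 3.785 L/gal = 100,302 L.
After draining 43% and refilling: 132 × 0.57 + 16 × 0.43 = 82.12 ppm.
Deficit to target: 105 − 82.12 = 22.88 mg/L.
Mass: 22.88 mg/L × 100,302 L = 2295 g cyanuric acid.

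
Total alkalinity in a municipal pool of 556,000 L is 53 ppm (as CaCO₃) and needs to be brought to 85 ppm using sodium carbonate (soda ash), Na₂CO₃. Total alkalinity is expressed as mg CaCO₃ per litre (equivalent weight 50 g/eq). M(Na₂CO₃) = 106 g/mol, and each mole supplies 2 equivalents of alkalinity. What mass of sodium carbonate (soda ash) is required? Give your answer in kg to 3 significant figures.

Alkalinity to add: (85 − 53) = 32 mg/L as CaCO₃ × 556,000 L = 17,790 g as CaCO₃.
Equivalents: 17,790 g ÷ 50 g/eq = 355.8 eq.
Each mole of Na₂CO₃ supplies 2 eq, so 355.8 / 2 = 177.9 mol.
Mass: 177.9 mol × 106 g/mol = 18,860 g.

18.9 kg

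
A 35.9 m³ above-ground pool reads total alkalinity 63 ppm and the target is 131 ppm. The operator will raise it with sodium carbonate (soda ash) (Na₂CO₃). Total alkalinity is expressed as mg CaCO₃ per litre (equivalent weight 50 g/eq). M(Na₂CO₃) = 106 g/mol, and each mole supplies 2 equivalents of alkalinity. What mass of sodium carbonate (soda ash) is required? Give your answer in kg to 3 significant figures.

2.59 kg

Volume: 35.9 m³ = 35,900 L.
Alkalinity to add: (131 − 63) = 68 mg/L as CaCO₃ × 35,900 L = 2441 g as CaCO₃.
Equivalents: 2441 g ÷ 50 g/eq = 48.82 eq.
Each mole of Na₂CO₃ supplies 2 eq, so 48.82 / 2 = 24.41 mol.
Mass: 24.41 mol × 106 g/mol = 2588 g.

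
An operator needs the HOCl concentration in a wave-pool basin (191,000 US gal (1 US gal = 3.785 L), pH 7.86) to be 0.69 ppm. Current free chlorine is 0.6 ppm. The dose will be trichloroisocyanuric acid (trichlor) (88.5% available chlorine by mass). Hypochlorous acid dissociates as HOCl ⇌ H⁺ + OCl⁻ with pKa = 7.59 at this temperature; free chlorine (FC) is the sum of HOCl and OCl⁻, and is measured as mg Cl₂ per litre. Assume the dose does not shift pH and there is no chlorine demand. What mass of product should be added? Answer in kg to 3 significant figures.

1.12 kg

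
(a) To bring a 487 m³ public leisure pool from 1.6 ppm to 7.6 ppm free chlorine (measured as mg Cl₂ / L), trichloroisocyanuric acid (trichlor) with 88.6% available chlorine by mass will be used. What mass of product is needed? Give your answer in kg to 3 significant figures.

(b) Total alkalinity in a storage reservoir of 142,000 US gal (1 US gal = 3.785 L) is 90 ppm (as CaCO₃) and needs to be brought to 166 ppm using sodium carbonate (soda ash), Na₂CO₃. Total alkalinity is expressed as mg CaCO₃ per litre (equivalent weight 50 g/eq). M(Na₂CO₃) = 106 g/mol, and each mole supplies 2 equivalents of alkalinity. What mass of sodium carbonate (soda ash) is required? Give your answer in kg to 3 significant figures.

(a) Volume: 487 m³ = 487,000 L.
(a) Chlorine deficit: 7.6 − 1.6 = 6 ppm = 6 mg/L as Cl₂.
(a) Cl₂ equivalent needed: 6 mg/L × 487,000 L = 2,922,000 mg = 2922 g.
(a) Product at 88.6% available chlorine: 2922 / 0.886 = 3298 g.

(b) Volume: 142,000 US gal × 3.785 L/gal = 537,470 L.
(b) Alkalinity to add: (166 − 90) = 76 mg/L as CaCO₃ × 537,470 L = 40,850 g as CaCO₃.
(b) Equivalents: 40,850 g ÷ 50 g/eq = 817 eq.
(b) Each mole of Na₂CO₃ supplies 2 eq, so 817 / 2 = 408.5 mol.
(b) Mass: 408.5 mol × 106 g/mol = 43,300 g.

(a) 3.30 kg; (b) 43.3 kg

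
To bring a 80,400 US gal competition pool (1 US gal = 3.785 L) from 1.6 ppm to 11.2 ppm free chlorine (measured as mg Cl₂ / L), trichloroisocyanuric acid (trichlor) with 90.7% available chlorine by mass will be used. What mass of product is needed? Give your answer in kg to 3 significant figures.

3.22 kg

Volume: 80,400 US gal × 3.785 L/gal = 304,314 L.
Chlorine deficit: 11.2 − 1.6 = 9.6 ppm = 9.6 mg/L as Cl₂.
Cl₂ equivalent needed: 9.6 mg/L × 304,314 L = 2,921,000 mg = 2921 g.
Product at 90.7% available chlorine: 2921 / 0.907 = 3221 g.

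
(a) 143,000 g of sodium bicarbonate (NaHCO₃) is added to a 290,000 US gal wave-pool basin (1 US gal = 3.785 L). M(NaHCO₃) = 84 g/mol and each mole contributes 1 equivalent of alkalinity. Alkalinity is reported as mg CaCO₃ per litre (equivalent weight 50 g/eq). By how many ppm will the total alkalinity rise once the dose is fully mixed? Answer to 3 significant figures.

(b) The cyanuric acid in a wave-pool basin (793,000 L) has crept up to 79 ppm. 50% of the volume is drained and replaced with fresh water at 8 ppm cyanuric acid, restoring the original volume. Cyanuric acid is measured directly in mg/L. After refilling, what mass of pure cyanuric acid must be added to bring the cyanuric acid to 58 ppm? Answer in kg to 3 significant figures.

(a) Volume: 290,000 US gal × 3.785 L/gal = 1,097,650 L.
(a) Moles of NaHCO₃: 143,000 g ÷ 84 g/mol = 1702 mol → 1702 eq of alkalinity.
(a) As CaCO₃: 1702 eq × 50 g/eq = 85,120 g.
(a) Rise: 85,120 g / 1,097,650 L × 1000 = 77.55 mg/L.

(b) After draining 50% and refilling: 79 × 0.50 + 8 × 0.50 = 43.5 ppm.
(b) Deficit to target: 58 − 43.5 = 14.5 mg/L.
(b) Mass: 14.5 mg/L × 793,000 L = 11,500 g cyanuric acid.

(a) 77.5 ppm; (b) 11.5 kg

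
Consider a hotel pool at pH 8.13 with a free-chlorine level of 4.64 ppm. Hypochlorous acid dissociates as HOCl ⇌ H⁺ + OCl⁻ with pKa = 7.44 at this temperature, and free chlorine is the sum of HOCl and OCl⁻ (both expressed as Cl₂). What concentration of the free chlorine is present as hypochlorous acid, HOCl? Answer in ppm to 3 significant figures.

[OCl⁻]/[HOCl] = 10^(pH − pKa) = 10^(8.13 − 7.44) = 10^0.69 = 4.898.
Fraction as HOCl = 1 / (1 + 4.898) = 0.1696.
HOCl = 0.1696 × 4.64 ppm = 0.7867 ppm.

0.787 ppm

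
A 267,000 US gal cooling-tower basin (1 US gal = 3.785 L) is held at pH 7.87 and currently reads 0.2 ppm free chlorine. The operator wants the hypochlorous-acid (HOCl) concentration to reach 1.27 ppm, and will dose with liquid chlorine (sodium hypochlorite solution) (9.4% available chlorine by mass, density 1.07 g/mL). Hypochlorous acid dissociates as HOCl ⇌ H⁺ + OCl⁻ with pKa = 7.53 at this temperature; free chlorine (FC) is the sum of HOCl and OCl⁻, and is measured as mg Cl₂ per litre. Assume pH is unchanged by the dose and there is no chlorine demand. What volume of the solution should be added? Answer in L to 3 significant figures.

38.7 L

Volume: 267,000 US gal × 3.785 L/gal = 1,010,595 L.
[OCl⁻]/[HOCl] = 10^(pH − pKa) = 10^(7.87 − 7.53) = 2.188; fraction as HOCl = 1/(1 + 2.188) = 0.3137.
Free chlorine required for 1.27 ppm HOCl: 1.27 / 0.3137 = 4.048 ppm.
FC to add: 4.048 − 0.2 = 3.848 mg/L as Cl₂.
Cl₂ equivalent: 3.848 mg/L × 1,010,595 L = 3889 g.
Product at 9.4% available Cl: 3889 / 0.094 = 41,370 g.
Volume: 41,370 g ÷ 1.07 g/mL = 38,670 mL.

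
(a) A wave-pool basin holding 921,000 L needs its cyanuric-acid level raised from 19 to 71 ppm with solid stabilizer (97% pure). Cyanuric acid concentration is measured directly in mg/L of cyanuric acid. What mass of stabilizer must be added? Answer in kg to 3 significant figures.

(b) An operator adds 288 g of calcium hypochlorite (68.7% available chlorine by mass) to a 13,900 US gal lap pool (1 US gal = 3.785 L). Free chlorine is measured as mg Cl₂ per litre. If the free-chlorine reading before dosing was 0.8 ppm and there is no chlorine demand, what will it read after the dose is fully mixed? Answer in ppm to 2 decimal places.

(a) CYA to add: (71 − 19) = 52 mg/L × 921,000 L = 47,890 g cyanuric acid.
(a) At 97% purity: 47,890 / 0.97 = 49,370 g product.

(b) Volume: 13,900 US gal × 3.785 L/gal = 52,612 L.
(b) Available chlorine delivered: 288 g × 0.687 = 197.9 g as Cl₂.
(b) Concentration rise: 197.9 g / 52,612 L = 3.761 mg/L = 3.76 ppm.
(b) Final FC: 0.8 + 3.76 = 4.56 ppm.

(a) 49.4 kg; (b) 4.56 ppm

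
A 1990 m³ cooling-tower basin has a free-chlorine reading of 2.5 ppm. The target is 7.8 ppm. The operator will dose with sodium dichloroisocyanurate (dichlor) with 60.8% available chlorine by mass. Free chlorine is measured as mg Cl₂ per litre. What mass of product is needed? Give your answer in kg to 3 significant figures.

Volume: 1990 m³ = 1,990,000 L.
Chlorine deficit: 7.8 − 2.5 = 5.3 ppm = 5.3 mg/L as Cl₂.
Cl₂ equivalent needed: 5.3 mg/L × 1,990,000 L = 10,550,000 mg = 10,550 g.
Product at 60.8% available chlorine: 10,550 / 0.608 = 17,350 g.

17.3 kg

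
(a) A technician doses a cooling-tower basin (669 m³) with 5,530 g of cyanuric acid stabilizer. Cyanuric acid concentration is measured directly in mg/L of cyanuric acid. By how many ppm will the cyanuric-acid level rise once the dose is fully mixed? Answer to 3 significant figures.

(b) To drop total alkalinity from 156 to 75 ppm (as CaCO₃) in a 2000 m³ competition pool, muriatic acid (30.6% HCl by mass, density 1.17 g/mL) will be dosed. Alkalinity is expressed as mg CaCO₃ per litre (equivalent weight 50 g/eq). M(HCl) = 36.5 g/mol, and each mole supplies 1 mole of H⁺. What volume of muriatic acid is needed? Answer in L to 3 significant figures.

(a) Volume: 669 m³ = 669,000 L.
(a) Rise: 5,530 g / 669,000 L × 1000 = 8.266 mg/L.

(b) Volume: 2000 m³ = 2,000,000 L.
(b) Alkalinity to neutralize: (156 − 75) = 81 mg/L as CaCO₃ × 2,000,000 L = 162,000 g as CaCO₃.
(b) Equivalents of H⁺ required: 162,000 ÷ 50 g/eq = 3240 eq = 3240 mol HCl.
(b) Mass of HCl: 3240 × 36.5 = 118,300 g.
(b) Mass of 30.6% solution: 118,300 / 0.306 = 386,500 g.
(b) Volume: 386,500 g ÷ 1.17 g/mL = 330,300 mL.

(a) 8.27 ppm; (b) 330 L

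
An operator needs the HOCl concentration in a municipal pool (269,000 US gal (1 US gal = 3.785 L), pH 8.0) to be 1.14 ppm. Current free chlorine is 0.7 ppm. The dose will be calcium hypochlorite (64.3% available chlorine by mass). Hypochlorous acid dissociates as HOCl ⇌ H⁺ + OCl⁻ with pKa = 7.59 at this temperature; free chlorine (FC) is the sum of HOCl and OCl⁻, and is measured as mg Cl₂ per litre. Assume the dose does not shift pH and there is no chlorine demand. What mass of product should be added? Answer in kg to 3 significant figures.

5.34 kg

Volume: 269,000 US gal × 3.785 L/gal = 1,018,165 L.
[OCl⁻]/[HOCl] = 10^(pH − pKa) = 10^(8.0 − 7.59) = 2.57; fraction as HOCl = 1/(1 + 2.57) = 0.2801.
Free chlorine required for 1.14 ppm HOCl: 1.14 / 0.2801 = 4.07 ppm.
FC to add: 4.07 − 0.7 = 3.37 mg/L as Cl₂.
Cl₂ equivalent: 3.37 mg/L × 1,018,165 L = 3431 g.
Product at 64.3% available Cl: 3431 / 0.643 = 5337 g.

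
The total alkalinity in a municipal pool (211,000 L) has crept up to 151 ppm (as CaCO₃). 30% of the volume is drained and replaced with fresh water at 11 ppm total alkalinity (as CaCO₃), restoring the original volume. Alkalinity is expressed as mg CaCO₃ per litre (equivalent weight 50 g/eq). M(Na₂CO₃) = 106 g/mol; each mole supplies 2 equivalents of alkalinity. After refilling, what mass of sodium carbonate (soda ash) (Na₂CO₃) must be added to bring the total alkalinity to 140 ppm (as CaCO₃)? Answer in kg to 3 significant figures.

After draining 30% and refilling: 151 × 0.70 + 11 × 0.30 = 109 ppm.
Deficit to target: 140 − 109 = 31 mg/L.
As CaCO₃: 31 mg/L × 211,000 L = 6541 g; ÷ 50 g/eq ÷ 2 = 65.41 mol Na₂CO₃.
Mass: 65.41 × 106 = 6933 g.

6.93 kg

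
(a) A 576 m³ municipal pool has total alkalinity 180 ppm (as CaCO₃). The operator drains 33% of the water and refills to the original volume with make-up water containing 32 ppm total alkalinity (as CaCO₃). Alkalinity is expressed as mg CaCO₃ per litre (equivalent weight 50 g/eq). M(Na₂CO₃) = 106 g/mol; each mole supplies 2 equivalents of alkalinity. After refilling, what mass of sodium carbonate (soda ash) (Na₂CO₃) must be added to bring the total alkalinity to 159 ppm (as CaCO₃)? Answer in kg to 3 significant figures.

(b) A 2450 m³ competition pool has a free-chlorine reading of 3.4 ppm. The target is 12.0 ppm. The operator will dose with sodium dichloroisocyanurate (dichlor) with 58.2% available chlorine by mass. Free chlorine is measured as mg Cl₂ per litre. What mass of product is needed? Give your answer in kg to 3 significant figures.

(a) 17.0 kg; (b) 36.2 kg

(a) Volume: 576 m³ = 576,000 L.
(a) After draining 33% and refilling: 180 × 0.67 + 32 × 0.33 = 131.16 ppm.
(a) Deficit to target: 159 − 131.16 = 27.84 mg/L.
(a) As CaCO₃: 27.84 mg/L × 576,000 L = 16,040 g; ÷ 50 g/eq ÷ 2 = 160.4 mol Na₂CO₃.
(a) Mass: 160.4 × 106 = 17,000 g.

(b) Volume: 2450 m³ = 2,450,000 L.
(b) Chlorine deficit: 12.0 − 3.4 = 8.6 ppm = 8.6 mg/L as Cl₂.
(b) Cl₂ equivalent needed: 8.6 mg/L × 2,450,000 L = 21,070,000 mg = 21,070 g.
(b) Product at 58.2% available chlorine: 21,070 / 0.582 = 36,200 g.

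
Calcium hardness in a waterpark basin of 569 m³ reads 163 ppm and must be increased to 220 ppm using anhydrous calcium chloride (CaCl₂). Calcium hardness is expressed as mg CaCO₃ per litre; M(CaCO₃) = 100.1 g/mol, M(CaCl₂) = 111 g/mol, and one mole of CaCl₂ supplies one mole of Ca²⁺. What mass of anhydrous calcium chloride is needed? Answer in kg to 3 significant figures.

36.0 kg

Volume: 569 m³ = 569,000 L.
Hardness to add: (220 − 163) = 57 mg/L as CaCO₃ × 569,000 L = 32,430 g as CaCO₃.
Moles of Ca²⁺ (1 mol Ca²⁺ ≡ 1 mol CaCO₃): 32,430 / 100.1 g/mol = 324 mol.
Mass of CaCl₂: 324 × 111 = 35,960 g.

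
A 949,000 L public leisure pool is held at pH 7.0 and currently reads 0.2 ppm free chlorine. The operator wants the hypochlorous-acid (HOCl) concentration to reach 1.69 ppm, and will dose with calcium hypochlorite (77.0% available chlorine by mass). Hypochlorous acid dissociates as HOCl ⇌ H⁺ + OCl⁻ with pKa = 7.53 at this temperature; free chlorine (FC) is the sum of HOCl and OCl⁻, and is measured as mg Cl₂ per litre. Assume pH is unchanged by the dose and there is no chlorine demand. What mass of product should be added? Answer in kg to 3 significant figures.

2.45 kg

[OCl⁻]/[HOCl] = 10^(pH − pKa) = 10^(7.0 − 7.53) = 0.2951; fraction as HOCl = 1/(1 + 0.2951) = 0.7721.
Free chlorine required for 1.69 ppm HOCl: 1.69 / 0.7721 = 2.189 ppm.
FC to add: 2.189 − 0.2 = 1.989 mg/L as Cl₂.
Cl₂ equivalent: 1.989 mg/L × 949,000 L = 1887 g.
Product at 77.0% available Cl: 1887 / 0.77 = 2451 g.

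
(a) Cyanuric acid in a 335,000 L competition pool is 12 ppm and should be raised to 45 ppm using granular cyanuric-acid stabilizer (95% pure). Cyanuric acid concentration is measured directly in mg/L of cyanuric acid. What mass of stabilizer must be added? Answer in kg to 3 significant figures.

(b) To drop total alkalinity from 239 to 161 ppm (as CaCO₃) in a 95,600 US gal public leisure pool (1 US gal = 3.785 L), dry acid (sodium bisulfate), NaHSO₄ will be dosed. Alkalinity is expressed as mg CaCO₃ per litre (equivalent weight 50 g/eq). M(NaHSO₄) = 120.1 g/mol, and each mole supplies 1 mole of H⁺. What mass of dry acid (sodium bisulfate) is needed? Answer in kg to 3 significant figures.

(a) CYA to add: (45 − 12) = 33 mg/L × 335,000 L = 11,060 g cyanuric acid.
(a) At 95% purity: 11,060 / 0.95 = 11,640 g product.

(b) Volume: 95,600 US gal × 3.785 L/gal = 361,846 L.
(b) Alkalinity to neutralize: (239 − 161) = 78 mg/L as CaCO₃ × 361,846 L = 28,220 g as CaCO₃.
(b) Equivalents of H⁺ required: 28,220 ÷ 50 g/eq = 564.5 eq = 564.5 mol NaHSO₄.
(b) Mass of NaHSO₄: 564.5 × 120.1 = 67,790 g.

(a) 11.6 kg; (b) 67.8 kg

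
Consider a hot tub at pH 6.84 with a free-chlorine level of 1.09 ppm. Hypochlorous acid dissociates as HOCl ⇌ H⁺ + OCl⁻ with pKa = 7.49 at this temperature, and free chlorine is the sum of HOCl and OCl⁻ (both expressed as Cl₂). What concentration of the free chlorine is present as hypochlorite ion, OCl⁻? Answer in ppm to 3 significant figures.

[OCl⁻]/[HOCl] = 10^(pH − pKa) = 10^(6.84 − 7.49) = 10^-0.65 = 0.2239.
Fraction as HOCl = 1 / (1 + 0.2239) = 0.8171.
OCl⁻ = (1 − 0.8171) × 1.09 ppm = 0.1994 ppm.

0.199 ppm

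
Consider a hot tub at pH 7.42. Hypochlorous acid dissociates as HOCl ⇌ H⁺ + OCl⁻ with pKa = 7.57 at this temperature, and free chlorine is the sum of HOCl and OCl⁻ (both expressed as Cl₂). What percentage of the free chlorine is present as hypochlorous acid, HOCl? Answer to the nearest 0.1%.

[OCl⁻]/[HOCl] = 10^(pH − pKa) = 10^(7.42 − 7.57) = 10^-0.15 = 0.7079.
Fraction as HOCl = 1 / (1 + 0.7079) = 0.5855.

58.5%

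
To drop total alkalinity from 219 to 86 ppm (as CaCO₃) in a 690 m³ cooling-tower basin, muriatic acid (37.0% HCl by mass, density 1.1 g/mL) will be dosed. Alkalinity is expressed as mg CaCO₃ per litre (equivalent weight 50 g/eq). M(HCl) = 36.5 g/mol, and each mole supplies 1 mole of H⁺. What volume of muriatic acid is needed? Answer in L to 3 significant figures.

165 L

Volume: 690 m³ = 690,000 L.
Alkalinity to neutralize: (219 − 86) = 133 mg/L as CaCO₃ × 690,000 L = 91,770 g as CaCO₃.
Equivalents of H⁺ required: 91,770 ÷ 50 g/eq = 1835 eq = 1835 mol HCl.
Mass of HCl: 1835 × 36.5 = 66,990 g.
Mass of 37.0% solution: 66,990 / 0.37 = 181,100 g.
Volume: 181,100 g ÷ 1.1 g/mL = 164,600 mL.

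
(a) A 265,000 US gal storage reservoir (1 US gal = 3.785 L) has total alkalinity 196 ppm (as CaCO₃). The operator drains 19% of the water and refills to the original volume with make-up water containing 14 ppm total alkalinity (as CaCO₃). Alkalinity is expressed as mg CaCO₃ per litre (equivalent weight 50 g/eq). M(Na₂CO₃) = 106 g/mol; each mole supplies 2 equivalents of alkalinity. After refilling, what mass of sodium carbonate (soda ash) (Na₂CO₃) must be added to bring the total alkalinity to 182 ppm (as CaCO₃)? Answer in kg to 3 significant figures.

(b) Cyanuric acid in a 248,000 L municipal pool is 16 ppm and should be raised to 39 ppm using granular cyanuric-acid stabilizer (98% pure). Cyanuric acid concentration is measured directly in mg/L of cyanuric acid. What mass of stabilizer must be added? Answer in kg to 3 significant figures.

(a) 21.9 kg; (b) 5.82 kg

(a) Volume: 265,000 US gal × 3.785 L/gal = 1,003,025 L.
(a) After draining 19% and refilling: 196 × 0.81 + 14 × 0.19 = 161.42 ppm.
(a) Deficit to target: 182 − 161.42 = 20.58 mg/L.
(a) As CaCO₃: 20.58 mg/L × 1,003,025 L = 20,640 g; ÷ 50 g/eq ÷ 2 = 206.4 mol Na₂CO₃.
(a) Mass: 206.4 × 106 = 21,880 g.

(b) CYA to add: (39 − 16) = 23 mg/L × 248,000 L = 5704 g cyanuric acid.
(b) At 98% purity: 5704 / 0.98 = 5820 g product.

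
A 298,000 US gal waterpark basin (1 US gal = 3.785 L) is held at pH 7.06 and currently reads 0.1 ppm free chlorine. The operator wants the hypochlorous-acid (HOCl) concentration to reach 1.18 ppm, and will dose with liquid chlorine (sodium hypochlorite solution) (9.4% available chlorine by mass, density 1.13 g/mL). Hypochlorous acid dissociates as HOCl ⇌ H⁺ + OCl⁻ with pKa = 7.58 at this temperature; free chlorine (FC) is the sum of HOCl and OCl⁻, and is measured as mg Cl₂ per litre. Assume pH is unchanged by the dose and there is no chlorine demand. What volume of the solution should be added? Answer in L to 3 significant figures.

15.3 L

Volume: 298,000 US gal × 3.785 L/gal = 1,127,930 L.
[OCl⁻]/[HOCl] = 10^(pH − pKa) = 10^(7.06 − 7.58) = 0.302; fraction as HOCl = 1/(1 + 0.302) = 0.7681.
Free chlorine required for 1.18 ppm HOCl: 1.18 / 0.7681 = 1.536 ppm.
FC to add: 1.536 − 0.1 = 1.436 mg/L as Cl₂.
Cl₂ equivalent: 1.436 mg/L × 1,127,930 L = 1620 g.
Product at 9.4% available Cl: 1620 / 0.094 = 17,240 g.
Volume: 17,240 g ÷ 1.13 g/mL = 15,250 mL.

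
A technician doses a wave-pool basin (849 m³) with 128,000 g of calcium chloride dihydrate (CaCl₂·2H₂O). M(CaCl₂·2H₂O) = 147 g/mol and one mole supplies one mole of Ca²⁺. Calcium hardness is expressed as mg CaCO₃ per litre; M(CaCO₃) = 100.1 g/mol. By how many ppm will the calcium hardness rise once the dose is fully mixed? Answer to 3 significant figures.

Volume: 849 m³ = 849,000 L.
Moles of Ca²⁺: 128,000 g ÷ 147 g/mol = 870.7 mol.
As CaCO₃: 870.7 mol × 100.1 g/mol = 87,160 g.
Rise: 87,160 g / 849,000 L × 1000 = 102.7 mg/L.

103 ppm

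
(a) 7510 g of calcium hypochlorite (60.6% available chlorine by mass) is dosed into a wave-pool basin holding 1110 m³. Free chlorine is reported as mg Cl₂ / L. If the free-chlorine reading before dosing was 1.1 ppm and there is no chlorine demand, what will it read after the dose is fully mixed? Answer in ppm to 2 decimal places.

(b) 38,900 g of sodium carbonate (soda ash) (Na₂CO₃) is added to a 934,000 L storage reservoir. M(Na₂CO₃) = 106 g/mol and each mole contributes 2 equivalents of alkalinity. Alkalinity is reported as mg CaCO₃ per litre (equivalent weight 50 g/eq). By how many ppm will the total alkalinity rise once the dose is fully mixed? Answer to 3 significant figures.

(a) 5.20 ppm; (b) 39.3 ppm

(a) Volume: 1110 m³ = 1,110,000 L.
(a) Available chlorine delivered: 7510 g × 0.606 = 4551 g as Cl₂.
(a) Concentration rise: 4551 g / 1,110,000 L = 4.1 mg/L = 4.10 ppm.
(a) Final FC: 1.1 + 4.10 = 5.20 ppm.

(b) Moles of Na₂CO₃: 38,900 g ÷ 106 g/mol = 367 mol → 734 eq of alkalinity.
(b) As CaCO₃: 734 eq × 50 g/eq = 36,700 g.
(b) Rise: 36,700 g / 934,000 L × 1000 = 39.29 mg/L.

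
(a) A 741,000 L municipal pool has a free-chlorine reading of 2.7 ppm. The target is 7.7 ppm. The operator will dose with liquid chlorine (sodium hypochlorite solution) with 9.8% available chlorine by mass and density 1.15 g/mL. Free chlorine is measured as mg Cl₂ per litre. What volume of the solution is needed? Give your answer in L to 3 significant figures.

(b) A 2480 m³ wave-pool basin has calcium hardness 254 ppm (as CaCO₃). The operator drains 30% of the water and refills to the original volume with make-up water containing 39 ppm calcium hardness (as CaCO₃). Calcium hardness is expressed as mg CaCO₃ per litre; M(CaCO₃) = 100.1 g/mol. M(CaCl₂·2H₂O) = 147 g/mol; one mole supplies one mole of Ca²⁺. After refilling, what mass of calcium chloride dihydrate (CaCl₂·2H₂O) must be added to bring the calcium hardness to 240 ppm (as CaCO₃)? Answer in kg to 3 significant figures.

(a) 32.9 L; (b) 184 kg

(a) Chlorine deficit: 7.7 − 2.7 = 5 ppm = 5 mg/L as Cl₂.
(a) Cl₂ equivalent needed: 5 mg/L × 741,000 L = 3,705,000 mg = 3705 g.
(a) Product at 9.8% available chlorine: 3705 / 0.098 = 37,810 g.
(a) Volume at density 1.15 g/mL: 37,810 g ÷ 1.15 g/mL = 32,870 mL.

(b) Volume: 2480 m³ = 2,480,000 L.
(b) After draining 30% and refilling: 254 × 0.70 + 39 × 0.30 = 189.5 ppm.
(b) Deficit to target: 240 − 189.5 = 50.5 mg/L.
(b) As CaCO₃: 50.5 mg/L × 2,480,000 L = 125,200 g; ÷ 100.1 = 1251 mol Ca²⁺.
(b) Mass: 1251 × 147 = 183,900 g.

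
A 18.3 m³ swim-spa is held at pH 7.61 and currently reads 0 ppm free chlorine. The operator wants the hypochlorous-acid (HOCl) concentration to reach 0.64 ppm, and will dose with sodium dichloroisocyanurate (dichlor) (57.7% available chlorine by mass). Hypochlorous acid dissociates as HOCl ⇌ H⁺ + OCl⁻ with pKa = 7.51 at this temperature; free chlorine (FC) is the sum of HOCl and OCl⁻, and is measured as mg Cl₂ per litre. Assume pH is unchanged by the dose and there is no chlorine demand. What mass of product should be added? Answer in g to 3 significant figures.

45.9 g

Volume: 18.3 m³ = 18,300 L.
[OCl⁻]/[HOCl] = 10^(pH − pKa) = 10^(7.61 − 7.51) = 1.259; fraction as HOCl = 1/(1 + 1.259) = 0.4427.
Free chlorine required for 0.64 ppm HOCl: 0.64 / 0.4427 = 1.446 ppm.
FC to add: 1.446 − 0 = 1.446 mg/L as Cl₂.
Cl₂ equivalent: 1.446 mg/L × 18,300 L = 26.46 g.
Product at 57.7% available Cl: 26.46 / 0.577 = 45.85 g.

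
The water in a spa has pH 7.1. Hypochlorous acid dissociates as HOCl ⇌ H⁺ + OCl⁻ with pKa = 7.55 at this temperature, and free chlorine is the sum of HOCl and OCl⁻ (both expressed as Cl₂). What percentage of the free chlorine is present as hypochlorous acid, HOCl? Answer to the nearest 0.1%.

73.8%

[OCl⁻]/[HOCl] = 10^(pH − pKa) = 10^(7.1 − 7.55) = 10^-0.45 = 0.3548.
Fraction as HOCl = 1 / (1 + 0.3548) = 0.7381.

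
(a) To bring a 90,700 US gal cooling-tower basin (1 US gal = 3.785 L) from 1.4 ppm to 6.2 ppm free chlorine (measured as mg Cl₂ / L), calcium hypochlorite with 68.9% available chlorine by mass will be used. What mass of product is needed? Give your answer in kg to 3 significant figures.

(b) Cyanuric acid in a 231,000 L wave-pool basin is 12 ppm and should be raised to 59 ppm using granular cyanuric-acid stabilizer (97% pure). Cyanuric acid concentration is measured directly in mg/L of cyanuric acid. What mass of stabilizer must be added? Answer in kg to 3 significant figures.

(a) Volume: 90,700 US gal × 3.785 L/gal = 343,300 L.
(a) Chlorine deficit: 6.2 − 1.4 = 4.8 ppm = 4.8 mg/L as Cl₂.
(a) Cl₂ equivalent needed: 4.8 mg/L × 343,300 L = 1,648,000 mg = 1648 g.
(a) Product at 68.9% available chlorine: 1648 / 0.689 = 2392 g.

(b) CYA to add: (59 − 12) = 47 mg/L × 231,000 L = 10,860 g cyanuric acid.
(b) At 97% purity: 10,860 / 0.97 = 11,190 g product.

(a) 2.39 kg; (b) 11.2 kg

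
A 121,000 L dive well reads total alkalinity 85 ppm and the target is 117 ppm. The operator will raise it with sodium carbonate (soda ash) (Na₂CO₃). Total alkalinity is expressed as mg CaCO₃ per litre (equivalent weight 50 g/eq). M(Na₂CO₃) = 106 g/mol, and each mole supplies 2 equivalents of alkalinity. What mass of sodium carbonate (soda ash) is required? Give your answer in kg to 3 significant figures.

Alkalinity to add: (117 − 85) = 32 mg/L as CaCO₃ × 121,000 L = 3872 g as CaCO₃.
Equivalents: 3872 g ÷ 50 g/eq = 77.44 eq.
Each mole of Na₂CO₃ supplies 2 eq, so 77.44 / 2 = 38.72 mol.
Mass: 38.72 mol × 106 g/mol = 4104 g.

4.10 kg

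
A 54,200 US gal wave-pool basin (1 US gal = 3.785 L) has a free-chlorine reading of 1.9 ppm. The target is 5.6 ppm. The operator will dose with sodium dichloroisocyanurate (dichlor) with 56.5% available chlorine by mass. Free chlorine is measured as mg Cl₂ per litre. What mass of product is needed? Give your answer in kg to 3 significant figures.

1.34 kg

Volume: 54,200 US gal × 3.785 L/gal = 205,147 L.
Chlorine deficit: 5.6 − 1.9 = 3.7 ppm = 3.7 mg/L as Cl₂.
Cl₂ equivalent needed: 3.7 mg/L × 205,147 L = 759,000 mg = 759 g.
Product at 56.5% available chlorine: 759 / 0.565 = 1343 g.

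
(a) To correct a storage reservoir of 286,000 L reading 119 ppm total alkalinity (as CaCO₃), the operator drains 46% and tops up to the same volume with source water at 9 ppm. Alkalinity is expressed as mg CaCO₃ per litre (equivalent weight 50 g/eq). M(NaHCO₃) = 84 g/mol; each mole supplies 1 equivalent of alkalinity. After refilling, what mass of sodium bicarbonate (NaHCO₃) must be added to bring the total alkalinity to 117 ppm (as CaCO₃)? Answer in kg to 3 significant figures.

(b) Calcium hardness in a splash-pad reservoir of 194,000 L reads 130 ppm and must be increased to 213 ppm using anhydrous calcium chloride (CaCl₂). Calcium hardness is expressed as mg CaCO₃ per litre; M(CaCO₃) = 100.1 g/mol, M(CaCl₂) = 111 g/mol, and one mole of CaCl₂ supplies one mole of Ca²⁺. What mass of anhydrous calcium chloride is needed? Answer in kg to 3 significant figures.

(a) After draining 46% and refilling: 119 × 0.54 + 9 × 0.46 = 68.4 ppm.
(a) Deficit to target: 117 − 68.4 = 48.6 mg/L.
(a) As CaCO₃: 48.6 mg/L × 286,000 L = 13,900 g; ÷ 50 g/eq ÷ 1 = 278 mol NaHCO₃.
(a) Mass: 278 × 84 = 23,350 g.

(b) Hardness to add: (213 − 130) = 83 mg/L as CaCO₃ × 194,000 L = 16,100 g as CaCO₃.
(b) Moles of Ca²⁺ (1 mol Ca²⁺ ≡ 1 mol CaCO₃): 16,100 / 100.1 g/mol = 160.9 mol.
(b) Mass of CaCl₂: 160.9 × 111 = 17,860 g.

(a) 23.4 kg; (b) 17.9 kg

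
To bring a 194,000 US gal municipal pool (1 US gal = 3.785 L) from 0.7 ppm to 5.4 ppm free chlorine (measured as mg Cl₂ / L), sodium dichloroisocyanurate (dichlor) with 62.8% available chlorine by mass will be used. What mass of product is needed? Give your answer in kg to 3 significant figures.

5.50 kg

Volume: 194,000 US gal × 3.785 L/gal = 734,290 L.
Chlorine deficit: 5.4 − 0.7 = 4.7 ppm = 4.7 mg/L as Cl₂.
Cl₂ equivalent needed: 4.7 mg/L × 734,290 L = 3,451,000 mg = 3451 g.
Product at 62.8% available chlorine: 3451 / 0.628 = 5495 g.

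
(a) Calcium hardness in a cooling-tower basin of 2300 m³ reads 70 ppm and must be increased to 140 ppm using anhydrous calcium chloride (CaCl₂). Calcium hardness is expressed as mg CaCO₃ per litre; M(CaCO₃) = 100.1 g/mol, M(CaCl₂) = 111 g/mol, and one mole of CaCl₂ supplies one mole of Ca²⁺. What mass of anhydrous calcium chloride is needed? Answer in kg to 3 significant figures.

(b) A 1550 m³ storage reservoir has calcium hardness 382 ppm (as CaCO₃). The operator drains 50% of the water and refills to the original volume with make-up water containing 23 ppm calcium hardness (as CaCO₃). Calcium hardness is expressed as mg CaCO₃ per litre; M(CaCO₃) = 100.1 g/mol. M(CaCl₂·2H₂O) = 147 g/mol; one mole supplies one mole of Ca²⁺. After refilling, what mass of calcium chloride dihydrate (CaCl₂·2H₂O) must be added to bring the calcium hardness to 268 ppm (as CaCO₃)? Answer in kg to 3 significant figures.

(a) 179 kg; (b) 149 kg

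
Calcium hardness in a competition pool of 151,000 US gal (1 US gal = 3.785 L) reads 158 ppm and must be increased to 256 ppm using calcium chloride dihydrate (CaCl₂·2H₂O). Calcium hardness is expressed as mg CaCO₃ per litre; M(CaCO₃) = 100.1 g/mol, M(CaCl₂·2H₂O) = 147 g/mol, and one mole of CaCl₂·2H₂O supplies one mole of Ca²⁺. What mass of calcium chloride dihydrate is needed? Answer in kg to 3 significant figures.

Volume: 151,000 US gal × 3.785 L/gal = 571,535 L.
Hardness to add: (256 − 158) = 98 mg/L as CaCO₃ × 571,535 L = 56,010 g as CaCO₃.
Moles of Ca²⁺ (1 mol Ca²⁺ ≡ 1 mol CaCO₃): 56,010 / 100.1 g/mol = 559.5 mol.
Mass of CaCl₂·2H₂O: 559.5 × 147 = 82,250 g.

82.3 kg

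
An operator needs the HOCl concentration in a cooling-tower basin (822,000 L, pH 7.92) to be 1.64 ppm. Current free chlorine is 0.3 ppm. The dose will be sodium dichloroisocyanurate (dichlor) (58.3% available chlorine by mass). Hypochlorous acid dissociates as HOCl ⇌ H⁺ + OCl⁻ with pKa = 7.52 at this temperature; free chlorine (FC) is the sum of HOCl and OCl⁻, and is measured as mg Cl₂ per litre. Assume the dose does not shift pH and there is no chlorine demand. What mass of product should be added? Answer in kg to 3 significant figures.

[OCl⁻]/[HOCl] = 10^(pH − pKa) = 10^(7.92 − 7.52) = 2.512; fraction as HOCl = 1/(1 + 2.512) = 0.2847.
Free chlorine required for 1.64 ppm HOCl: 1.64 / 0.2847 = 5.759 ppm.
FC to add: 5.759 − 0.3 = 5.459 mg/L as Cl₂.
Cl₂ equivalent: 5.459 mg/L × 822,000 L = 4488 g.
Product at 58.3% available Cl: 4488 / 0.583 = 7698 g.

7.70 kg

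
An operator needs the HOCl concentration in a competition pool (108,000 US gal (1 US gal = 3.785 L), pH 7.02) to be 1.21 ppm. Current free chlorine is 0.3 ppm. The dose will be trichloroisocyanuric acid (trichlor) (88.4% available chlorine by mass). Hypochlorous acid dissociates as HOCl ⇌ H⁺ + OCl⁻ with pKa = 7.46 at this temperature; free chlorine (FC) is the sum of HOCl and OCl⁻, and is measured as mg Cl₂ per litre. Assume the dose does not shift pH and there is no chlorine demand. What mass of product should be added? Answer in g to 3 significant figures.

Volume: 108,000 US gal × 3.785 L/gal = 408,780 L.
[OCl⁻]/[HOCl] = 10^(pH − pKa) = 10^(7.02 − 7.46) = 0.3631; fraction as HOCl = 1/(1 + 0.3631) = 0.7336.
Free chlorine required for 1.21 ppm HOCl: 1.21 / 0.7336 = 1.649 ppm.
FC to add: 1.649 − 0.3 = 1.349 mg/L as Cl₂.
Cl₂ equivalent: 1.349 mg/L × 408,780 L = 551.6 g.
Product at 88.4% available Cl: 551.6 / 0.884 = 624 g.

624 g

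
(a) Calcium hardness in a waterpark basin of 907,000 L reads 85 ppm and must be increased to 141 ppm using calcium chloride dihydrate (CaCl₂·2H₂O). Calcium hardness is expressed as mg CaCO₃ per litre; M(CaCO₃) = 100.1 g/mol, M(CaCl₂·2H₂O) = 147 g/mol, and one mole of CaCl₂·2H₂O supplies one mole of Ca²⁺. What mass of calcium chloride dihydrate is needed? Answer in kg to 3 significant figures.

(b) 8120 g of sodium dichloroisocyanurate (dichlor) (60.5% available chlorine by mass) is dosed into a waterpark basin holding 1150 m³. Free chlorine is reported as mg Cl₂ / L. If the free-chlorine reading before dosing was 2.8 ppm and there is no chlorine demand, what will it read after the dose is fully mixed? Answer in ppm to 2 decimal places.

(a) 74.6 kg; (b) 7.07 ppm

(a) Hardness to add: (141 − 85) = 56 mg/L as CaCO₃ × 907,000 L = 50,790 g as CaCO₃.
(a) Moles of Ca²⁺ (1 mol Ca²⁺ ≡ 1 mol CaCO₃): 50,790 / 100.1 g/mol = 507.4 mol.
(a) Mass of CaCl₂·2H₂O: 507.4 × 147 = 74,590 g.

(b) Volume: 1150 m³ = 1,150,000 L.
(b) Available chlorine delivered: 8120 g × 0.605 = 4913 g as Cl₂.
(b) Concentration rise: 4913 g / 1,150,000 L = 4.272 mg/L = 4.27 ppm.
(b) Final FC: 2.8 + 4.27 = 7.07 ppm.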